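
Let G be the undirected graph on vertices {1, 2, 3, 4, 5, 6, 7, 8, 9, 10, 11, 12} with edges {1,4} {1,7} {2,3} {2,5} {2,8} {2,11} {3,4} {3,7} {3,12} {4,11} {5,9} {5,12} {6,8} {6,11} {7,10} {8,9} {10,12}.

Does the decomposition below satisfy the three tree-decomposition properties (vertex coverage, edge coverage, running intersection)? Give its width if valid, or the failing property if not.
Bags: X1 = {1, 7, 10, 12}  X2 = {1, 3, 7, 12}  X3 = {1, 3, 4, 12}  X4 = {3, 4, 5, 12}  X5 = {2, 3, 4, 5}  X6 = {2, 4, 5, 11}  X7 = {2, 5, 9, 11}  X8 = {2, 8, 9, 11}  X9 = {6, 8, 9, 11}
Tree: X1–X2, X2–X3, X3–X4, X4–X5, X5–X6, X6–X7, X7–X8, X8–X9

Yes; width 3.

Vertex coverage: the bags together contain {1, 2, 3, 4, 5, 6, 7, 8, 9, 10, 11, 12}, the full vertex set. Edge coverage: each edge of G has both endpoints in at least one bag. Running intersection: for every vertex, the bags containing it form a connected subtree. All three properties hold, so this is a valid tree decomposition of width max|bag| − 1 = 3, and hence tw(G) ≤ 3.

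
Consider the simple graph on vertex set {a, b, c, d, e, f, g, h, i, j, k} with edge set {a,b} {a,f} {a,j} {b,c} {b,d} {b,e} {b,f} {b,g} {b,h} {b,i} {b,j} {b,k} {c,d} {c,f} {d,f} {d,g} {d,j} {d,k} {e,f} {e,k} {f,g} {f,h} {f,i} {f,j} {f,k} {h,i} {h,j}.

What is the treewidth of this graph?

A width-3 tree decomposition is:
Bags: B1 = {b, d, f, j}  B2 = {b, f, h, j}  B3 = {b, d, f, g}  B4 = {b, d, f, k}  B5 = {a, b, f, j}  B6 = {b, e, f, k}  B7 = {b, f, h, i}  B8 = {b, c, d, f}
Tree: B1–B2, B1–B3, B1–B4, B1–B5, B4–B6, B2–B7, B3–B8
Every bag has size at most 4, so the width is 4 − 1 = 3 and tw(G) ≤ 3. Conversely, {b, d, f, g} is a clique of size 4, and the vertices of any clique must share a bag in every tree decomposition; so some bag has ≥ 4 vertices and tw(G) ≥ 3. Therefore the treewidth is 3.

3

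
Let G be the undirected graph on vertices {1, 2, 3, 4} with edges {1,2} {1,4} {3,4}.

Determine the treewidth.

1

A width-1 tree decomposition is:
Bags: B1 = {3, 4}  B2 = {1, 4}  B3 = {1, 2}
Tree: B1–B2, B2–B3
Each bag holds 2 vertices, so the decomposition has width 1, which upper-bounds the treewidth. G has an edge, so its treewidth is at least 1. Therefore the treewidth is 1.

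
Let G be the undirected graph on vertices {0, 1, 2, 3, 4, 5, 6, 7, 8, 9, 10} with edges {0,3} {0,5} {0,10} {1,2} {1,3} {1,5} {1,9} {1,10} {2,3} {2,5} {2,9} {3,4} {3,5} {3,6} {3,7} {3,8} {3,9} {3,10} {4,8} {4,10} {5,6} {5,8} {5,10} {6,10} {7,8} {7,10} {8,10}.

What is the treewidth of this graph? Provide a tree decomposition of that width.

Each bag holds 4 vertices, so the decomposition has width 3, which upper-bounds the treewidth. For the lower bound, the 4 vertices {1, 2, 3, 9} are pairwise adjacent, and any tree decomposition puts a clique entirely inside one bag — forcing width ≥ 3. Hence tw(G) = 3 exactly.

Treewidth 3.
One optimal decomposition is:
Bags: B1 = {3, 5, 8, 10}  B2 = {1, 3, 5, 10}  B3 = {0, 3, 5, 10}  B4 = {1, 2, 3, 5}  B5 = {1, 2, 3, 9}  B6 = {3, 7, 8, 10}  B7 = {3, 4, 8, 10}  B8 = {3, 5, 6, 10}
Tree: B1–B2, B1–B3, B2–B4, B4–B5, B1–B6, B6–B7, B2–B8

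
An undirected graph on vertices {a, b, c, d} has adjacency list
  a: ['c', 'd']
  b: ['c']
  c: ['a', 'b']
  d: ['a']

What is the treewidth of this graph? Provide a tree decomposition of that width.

Each bag holds 2 vertices, so the decomposition has width 1, which upper-bounds the treewidth. G has an edge, so its treewidth is at least 1. Combining the bounds, tw(G) = 1.

Treewidth 1.
One optimal decomposition is:
Bags: B1 = {b, c}  B2 = {a, c}  B3 = {a, d}
Tree: B1–B2, B2–B3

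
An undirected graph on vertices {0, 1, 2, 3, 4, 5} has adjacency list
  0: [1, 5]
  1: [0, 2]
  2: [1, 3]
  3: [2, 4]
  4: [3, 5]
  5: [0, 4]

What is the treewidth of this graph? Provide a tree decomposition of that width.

Every bag has size at most 3, so the width is 3 − 1 = 2 and tw(G) ≤ 2. The edges 1–2–3–4–5–0–1 form a cycle, so G is not a tree and its treewidth is at least 2. Hence tw(G) = 2 exactly.

Treewidth 2.
Bags: B1 = {1, 2, 3}  B2 = {1, 3, 4}  B3 = {1, 4, 5}  B4 = {0, 1, 5}
Tree: B1–B2, B2–B3, B3–B4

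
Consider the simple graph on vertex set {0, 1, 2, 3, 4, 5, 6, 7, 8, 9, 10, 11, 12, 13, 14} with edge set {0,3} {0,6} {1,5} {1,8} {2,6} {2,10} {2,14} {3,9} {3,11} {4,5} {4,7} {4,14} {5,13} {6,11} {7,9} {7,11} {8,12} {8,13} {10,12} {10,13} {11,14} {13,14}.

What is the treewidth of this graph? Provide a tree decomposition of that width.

Every bag has size at most 4, so the width is 4 − 1 = 3 and tw(G) ≤ 3. For the lower bound: the 4 vertex sets {1,8,12}, {10}, {13}, {2,4,5,14} are disjoint, each induces a connected subgraph, and every pair is joined by at least one edge of G. Contracting each set to a single vertex therefore yields K_{4} as a minor, and since treewidth is minor-monotone, tw(G) ≥ tw(K_{4}) = 3. Hence tw(G) = 3 exactly.

Treewidth 3.
One such decomposition:
Bags: B1 = {1, 8, 10, 12}  B2 = {1, 8, 10, 13}  B3 = {1, 5, 10, 13}  B4 = {2, 5, 10, 13}  B5 = {2, 5, 13, 14}  B6 = {2, 4, 5, 14}  B7 = {2, 4, 6, 14}  B8 = {4, 6, 11, 14}  B9 = {4, 6, 7, 11}  B10 = {0, 6, 7, 11}  B11 = {0, 3, 7, 11}  B12 = {0, 3, 7, 9}
Tree: B1–B2, B2–B3, B3–B4, B4–B5, B5–B6, B6–B7, B7–B8, B8–B9, B9–B10, B10–B11, B11–B12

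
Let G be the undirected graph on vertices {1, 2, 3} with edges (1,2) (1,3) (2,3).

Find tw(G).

A width-2 tree decomposition is:
Bags: B1 = {1, 2, 3}
Tree: (single bag)
With just one bag of size 3, the width is 3 − 1 = 2, so tw(G) ≤ 2. Conversely, {1, 2, 3} is a clique of size 3, and the vertices of any clique must share a bag in every tree decomposition; so some bag has ≥ 3 vertices and tw(G) ≥ 2. The upper and lower bounds meet at 2, so that is the treewidth.

2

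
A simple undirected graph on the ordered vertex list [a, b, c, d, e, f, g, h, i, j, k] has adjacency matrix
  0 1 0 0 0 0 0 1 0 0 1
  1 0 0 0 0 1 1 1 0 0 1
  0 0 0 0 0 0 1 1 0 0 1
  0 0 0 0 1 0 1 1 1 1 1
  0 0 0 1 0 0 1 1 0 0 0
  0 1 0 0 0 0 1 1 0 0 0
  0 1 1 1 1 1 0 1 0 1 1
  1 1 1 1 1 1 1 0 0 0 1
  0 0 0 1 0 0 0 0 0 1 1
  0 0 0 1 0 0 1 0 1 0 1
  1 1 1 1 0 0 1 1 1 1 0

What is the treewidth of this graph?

3

A width-3 tree decomposition is:
Bags: B1 = {d, g, j, k}  B2 = {d, g, h, k}  B3 = {d, i, j, k}  B4 = {b, g, h, k}  B5 = {a, b, h, k}  B6 = {b, f, g, h}  B7 = {c, g, h, k}  B8 = {d, e, g, h}
Tree: B1–B2, B1–B3, B2–B4, B4–B5, B4–B6, B2–B7, B2–B8
Every bag has size at most 4, so the width is 4 − 1 = 3 and tw(G) ≤ 3. On the other hand G contains the 4-clique {d, g, j, k}. A clique must lie in a single bag of any decomposition, so no decomposition can have width below 3. Therefore the treewidth is 3.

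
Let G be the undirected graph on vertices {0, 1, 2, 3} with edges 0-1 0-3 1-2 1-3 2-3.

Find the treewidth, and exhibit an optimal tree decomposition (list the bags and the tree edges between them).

Treewidth 2.
One such decomposition:
Bags: B1 = {0, 1, 3}  B2 = {1, 2, 3}
Tree: B1–B2

Each bag holds 3 vertices, so the decomposition has width 2, which upper-bounds the treewidth. For the lower bound, the 3 vertices {0, 1, 3} are pairwise adjacent, and any tree decomposition puts a clique entirely inside one bag — forcing width ≥ 2. Hence tw(G) = 2 exactly.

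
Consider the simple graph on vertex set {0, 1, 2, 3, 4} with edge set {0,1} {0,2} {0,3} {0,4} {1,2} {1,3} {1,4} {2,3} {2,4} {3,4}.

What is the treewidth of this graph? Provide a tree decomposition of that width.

Treewidth 4.
One optimal decomposition is:
Bags: B1 = {0, 1, 2, 3, 4}
Tree: (single bag)

With just one bag of size 5, the width is 5 − 1 = 4, so tw(G) ≤ 4. On the other hand G contains the 5-clique {0, 1, 2, 3, 4}. A clique must lie in a single bag of any decomposition, so no decomposition can have width below 4. Therefore the treewidth is 4.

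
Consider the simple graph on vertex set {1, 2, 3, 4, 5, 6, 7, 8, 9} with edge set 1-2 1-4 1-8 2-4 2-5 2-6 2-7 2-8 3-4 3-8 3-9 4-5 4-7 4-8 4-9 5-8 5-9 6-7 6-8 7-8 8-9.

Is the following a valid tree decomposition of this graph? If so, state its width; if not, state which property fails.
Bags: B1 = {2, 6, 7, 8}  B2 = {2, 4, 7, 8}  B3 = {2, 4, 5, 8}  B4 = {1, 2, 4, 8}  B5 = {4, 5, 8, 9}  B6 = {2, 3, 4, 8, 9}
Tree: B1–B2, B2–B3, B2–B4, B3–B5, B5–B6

No — bags containing vertex 2 are not connected in the tree.

A tree decomposition must satisfy three properties: every vertex lies in some bag; for every edge, both endpoints lie together in some bag; and for every vertex, the bags containing it form a connected subtree. Here bags containing vertex 2 are not connected in the tree, so the decomposition is invalid.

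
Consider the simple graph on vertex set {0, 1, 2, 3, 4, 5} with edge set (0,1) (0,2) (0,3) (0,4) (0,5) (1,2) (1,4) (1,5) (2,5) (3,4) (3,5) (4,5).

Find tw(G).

3

A width-3 tree decomposition is:
Bags: B1 = {0, 1, 2, 5}  B2 = {0, 1, 4, 5}  B3 = {0, 3, 4, 5}
Tree: B1–B2, B2–B3
The largest bag has 4 vertices, giving width 3; this decomposition certifies tw(G) ≤ 3. Conversely, {0, 1, 2, 5} is a clique of size 4, and the vertices of any clique must share a bag in every tree decomposition; so some bag has ≥ 4 vertices and tw(G) ≥ 3. The upper and lower bounds meet at 3, so that is the treewidth.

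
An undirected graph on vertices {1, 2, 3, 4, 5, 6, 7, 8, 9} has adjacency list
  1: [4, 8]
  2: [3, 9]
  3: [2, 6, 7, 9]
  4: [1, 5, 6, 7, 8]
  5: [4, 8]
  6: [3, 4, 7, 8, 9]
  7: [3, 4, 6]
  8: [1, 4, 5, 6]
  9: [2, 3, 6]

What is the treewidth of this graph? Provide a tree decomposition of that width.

The largest bag has 3 vertices, giving width 2; this decomposition certifies tw(G) ≤ 2. Conversely, {2, 3, 9} is a clique of size 3, and the vertices of any clique must share a bag in every tree decomposition; so some bag has ≥ 3 vertices and tw(G) ≥ 2. Combining the bounds, tw(G) = 2.

Treewidth 2.
Bags: B1 = {3, 6, 7}  B2 = {3, 6, 9}  B3 = {4, 6, 7}  B4 = {4, 6, 8}  B5 = {2, 3, 9}  B6 = {4, 5, 8}  B7 = {1, 4, 8}
Tree: B1–B2, B1–B3, B3–B4, B2–B5, B4–B6, B4–B7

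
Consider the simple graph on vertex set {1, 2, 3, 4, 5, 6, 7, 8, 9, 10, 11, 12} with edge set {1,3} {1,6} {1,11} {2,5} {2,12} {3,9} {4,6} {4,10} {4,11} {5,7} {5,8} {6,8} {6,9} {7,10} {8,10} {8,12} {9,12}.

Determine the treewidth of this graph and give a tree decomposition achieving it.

Every bag has size at most 4, so the width is 4 − 1 = 3 and tw(G) ≤ 3. For the lower bound: the 4 vertex sets {2,5,7}, {12}, {8}, {4,6,9,10} are disjoint, each induces a connected subgraph, and every pair is joined by at least one edge of G. Contracting each set to a single vertex therefore yields K_{4} as a minor, and since treewidth is minor-monotone, tw(G) ≥ tw(K_{4}) = 3. Hence tw(G) = 3 exactly.

Treewidth 3.
One such decomposition:
Bags: B1 = {2, 5, 7, 12}  B2 = {5, 7, 8, 12}  B3 = {7, 8, 10, 12}  B4 = {8, 9, 10, 12}  B5 = {6, 8, 9, 10}  B6 = {4, 6, 9, 10}  B7 = {3, 4, 6, 9}  B8 = {1, 3, 4, 6}  B9 = {1, 3, 4, 11}
Tree: B1–B2, B2–B3, B3–B4, B4–B5, B5–B6, B6–B7, B7–B8, B8–B9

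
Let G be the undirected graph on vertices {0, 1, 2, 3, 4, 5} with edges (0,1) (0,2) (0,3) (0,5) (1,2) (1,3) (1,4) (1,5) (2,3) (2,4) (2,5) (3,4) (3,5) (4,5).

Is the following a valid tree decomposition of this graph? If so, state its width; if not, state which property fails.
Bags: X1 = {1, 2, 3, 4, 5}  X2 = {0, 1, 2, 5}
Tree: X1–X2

A tree decomposition must satisfy three properties: every vertex lies in some bag; for every edge, both endpoints lie together in some bag; and for every vertex, the bags containing it form a connected subtree. Here edge (3,0) lies in no bag, so the decomposition is invalid.

No — edge (3,0) lies in no bag.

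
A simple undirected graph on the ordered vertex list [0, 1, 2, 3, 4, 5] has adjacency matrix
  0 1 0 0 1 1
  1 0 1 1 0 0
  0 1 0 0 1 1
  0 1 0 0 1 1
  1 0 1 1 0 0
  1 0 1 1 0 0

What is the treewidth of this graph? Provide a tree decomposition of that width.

Treewidth 3.
One optimal decomposition is:
Bags: B1 = {1, 3, 4, 5}  B2 = {0, 1, 4, 5}  B3 = {1, 2, 4, 5}
Tree: B1–B2, B2–B3

The largest bag has 4 vertices, giving width 3; this decomposition certifies tw(G) ≤ 3. For the lower bound: the 4 vertex sets {1,3}, {0,4}, {5}, {2} are disjoint, each induces a connected subgraph, and every pair is joined by at least one edge of G. Contracting each set to a single vertex therefore yields K_{4} as a minor, and since treewidth is minor-monotone, tw(G) ≥ tw(K_{4}) = 3. Therefore the treewidth is 3.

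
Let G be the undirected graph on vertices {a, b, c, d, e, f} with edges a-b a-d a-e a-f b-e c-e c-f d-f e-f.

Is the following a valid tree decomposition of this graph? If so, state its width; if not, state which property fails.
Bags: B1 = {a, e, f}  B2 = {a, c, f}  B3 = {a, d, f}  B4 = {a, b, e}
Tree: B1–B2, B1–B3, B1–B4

A tree decomposition must satisfy three properties: every vertex lies in some bag; for every edge, both endpoints lie together in some bag; and for every vertex, the bags containing it form a connected subtree. Here edge (e,c) lies in no bag, so the decomposition is invalid.

No — edge (e,c) lies in no bag.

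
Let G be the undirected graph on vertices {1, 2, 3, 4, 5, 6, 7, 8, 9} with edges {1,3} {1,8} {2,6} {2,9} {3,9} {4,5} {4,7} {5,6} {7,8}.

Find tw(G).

A width-2 tree decomposition is:
Bags: B1 = {1, 7, 8}  B2 = {1, 4, 7}  B3 = {1, 4, 5}  B4 = {1, 5, 6}  B5 = {1, 2, 6}  B6 = {1, 2, 9}  B7 = {1, 3, 9}
Tree: B1–B2, B2–B3, B3–B4, B4–B5, B5–B6, B6–B7
The largest bag has 3 vertices, giving width 2; this decomposition certifies tw(G) ≤ 2. The edges 1–8–7–4–5–6–2–9–3–1 form a cycle, so G is not a tree and its treewidth is at least 2. Hence tw(G) = 2 exactly.

2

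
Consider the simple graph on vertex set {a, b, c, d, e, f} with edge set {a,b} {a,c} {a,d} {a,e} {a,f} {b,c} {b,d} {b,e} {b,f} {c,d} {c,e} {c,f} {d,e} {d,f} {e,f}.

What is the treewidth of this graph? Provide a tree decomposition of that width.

Treewidth 5.
Bags: B1 = {a, b, c, d, e, f}
Tree: (single bag)

With just one bag of size 6, the width is 6 − 1 = 5, so tw(G) ≤ 5. Conversely, {a, b, c, d, e, f} is a clique of size 6, and the vertices of any clique must share a bag in every tree decomposition; so some bag has ≥ 6 vertices and tw(G) ≥ 5. Hence tw(G) = 5 exactly.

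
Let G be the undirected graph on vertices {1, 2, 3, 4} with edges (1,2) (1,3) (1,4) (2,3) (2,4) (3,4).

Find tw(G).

3

A width-3 tree decomposition is:
Bags: B1 = {1, 2, 3, 4}
Tree: (single bag)
A single bag containing all 4 vertices is trivially a valid decomposition of width 3. For the lower bound, the 4 vertices {1, 2, 3, 4} are pairwise adjacent, and any tree decomposition puts a clique entirely inside one bag — forcing width ≥ 3. Hence tw(G) = 3 exactly.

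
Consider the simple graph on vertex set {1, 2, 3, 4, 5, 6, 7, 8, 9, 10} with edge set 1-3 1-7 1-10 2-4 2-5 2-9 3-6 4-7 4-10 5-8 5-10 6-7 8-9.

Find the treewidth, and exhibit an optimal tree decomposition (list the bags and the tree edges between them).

Treewidth 2.
One such decomposition:
Bags: B1 = {2, 8, 9}  B2 = {2, 5, 8}  B3 = {2, 4, 5}  B4 = {4, 5, 10}  B5 = {4, 7, 10}  B6 = {1, 7, 10}  B7 = {1, 6, 7}  B8 = {1, 3, 6}
Tree: B1–B2, B2–B3, B3–B4, B4–B5, B5–B6, B6–B7, B7–B8

The largest bag has 3 vertices, giving width 2; this decomposition certifies tw(G) ≤ 2. The edges 9–8–5–2–9 form a cycle, so G is not a tree and its treewidth is at least 2. Combining the bounds, tw(G) = 2.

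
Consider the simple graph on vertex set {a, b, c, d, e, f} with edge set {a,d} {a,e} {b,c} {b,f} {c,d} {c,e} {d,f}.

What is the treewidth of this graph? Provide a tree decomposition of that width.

The largest bag has 3 vertices, giving width 2; this decomposition certifies tw(G) ≤ 2. For the lower bound, G contains the cycle b–f–d–c–b, so G is not a forest; only forests have treewidth ≤ 1, hence tw(G) ≥ 2. Hence tw(G) = 2 exactly.

Treewidth 2.
Bags: B1 = {b, c, f}  B2 = {c, d, f}  B3 = {c, d, e}  B4 = {a, d, e}
Tree: B1–B2, B2–B3, B3–B4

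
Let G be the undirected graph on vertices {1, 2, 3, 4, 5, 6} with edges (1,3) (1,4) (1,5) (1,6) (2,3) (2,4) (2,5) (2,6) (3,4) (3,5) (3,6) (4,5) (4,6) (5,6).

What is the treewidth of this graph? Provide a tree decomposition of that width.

The largest bag has 5 vertices, giving width 4; this decomposition certifies tw(G) ≤ 4. Conversely, {1, 3, 4, 5, 6} is a clique of size 5, and the vertices of any clique must share a bag in every tree decomposition; so some bag has ≥ 5 vertices and tw(G) ≥ 4. Therefore the treewidth is 4.

Treewidth 4.
One optimal decomposition is:
Bags: B1 = {1, 3, 4, 5, 6}  B2 = {2, 3, 4, 5, 6}
Tree: B1–B2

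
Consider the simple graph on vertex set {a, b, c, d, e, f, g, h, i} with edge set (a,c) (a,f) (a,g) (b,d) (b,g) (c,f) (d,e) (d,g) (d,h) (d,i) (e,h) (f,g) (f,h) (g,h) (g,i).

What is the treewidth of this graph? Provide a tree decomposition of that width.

Treewidth 2.
One such decomposition:
Bags: B1 = {d, g, h}  B2 = {b, d, g}  B3 = {f, g, h}  B4 = {a, f, g}  B5 = {d, g, i}  B6 = {a, c, f}  B7 = {d, e, h}
Tree: B1–B2, B1–B3, B3–B4, B1–B5, B4–B6, B1–B7

Each bag holds 3 vertices, so the decomposition has width 2, which upper-bounds the treewidth. On the other hand G contains the 3-clique {d, g, h}. A clique must lie in a single bag of any decomposition, so no decomposition can have width below 2. Combining the bounds, tw(G) = 2.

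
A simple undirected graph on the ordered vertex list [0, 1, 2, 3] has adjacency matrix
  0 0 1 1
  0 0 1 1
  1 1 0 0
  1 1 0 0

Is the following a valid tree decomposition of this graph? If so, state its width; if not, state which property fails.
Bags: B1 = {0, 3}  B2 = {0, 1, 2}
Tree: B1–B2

No — edge (1,3) lies in no bag.

A tree decomposition must satisfy three properties: every vertex lies in some bag; for every edge, both endpoints lie together in some bag; and for every vertex, the bags containing it form a connected subtree. Here edge (1,3) lies in no bag, so the decomposition is invalid.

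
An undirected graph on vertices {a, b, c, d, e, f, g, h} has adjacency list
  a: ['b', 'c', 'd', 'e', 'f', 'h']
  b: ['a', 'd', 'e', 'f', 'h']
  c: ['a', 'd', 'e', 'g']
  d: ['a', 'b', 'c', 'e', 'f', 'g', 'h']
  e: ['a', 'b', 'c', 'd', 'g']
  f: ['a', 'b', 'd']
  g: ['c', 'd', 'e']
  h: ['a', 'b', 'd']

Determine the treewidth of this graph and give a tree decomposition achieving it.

The largest bag has 4 vertices, giving width 3; this decomposition certifies tw(G) ≤ 3. Conversely, {c, d, e, g} is a clique of size 4, and the vertices of any clique must share a bag in every tree decomposition; so some bag has ≥ 4 vertices and tw(G) ≥ 3. Combining the bounds, tw(G) = 3.

Treewidth 3.
One such decomposition:
Bags: B1 = {a, b, d, e}  B2 = {a, c, d, e}  B3 = {a, b, d, f}  B4 = {a, b, d, h}  B5 = {c, d, e, g}
Tree: B1–B2, B1–B3, B1–B4, B2–B5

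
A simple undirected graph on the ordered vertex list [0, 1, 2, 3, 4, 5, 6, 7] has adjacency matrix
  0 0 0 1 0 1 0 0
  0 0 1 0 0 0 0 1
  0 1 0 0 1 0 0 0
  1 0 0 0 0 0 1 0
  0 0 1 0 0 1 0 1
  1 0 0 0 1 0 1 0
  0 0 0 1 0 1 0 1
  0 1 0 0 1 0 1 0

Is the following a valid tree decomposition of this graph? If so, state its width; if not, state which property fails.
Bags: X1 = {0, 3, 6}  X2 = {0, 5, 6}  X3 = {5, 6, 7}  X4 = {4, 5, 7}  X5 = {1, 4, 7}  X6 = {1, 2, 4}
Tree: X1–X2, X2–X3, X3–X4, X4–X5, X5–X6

Checking the three conditions: (i) the bags cover all of {0, 1, 2, 3, 4, 5, 6, 7}; (ii) for each edge, some bag contains both endpoints; (iii) the bags containing any fixed vertex form a subtree. All hold, so the decomposition is valid with width 3 − 1 = 2.

Yes; width 2.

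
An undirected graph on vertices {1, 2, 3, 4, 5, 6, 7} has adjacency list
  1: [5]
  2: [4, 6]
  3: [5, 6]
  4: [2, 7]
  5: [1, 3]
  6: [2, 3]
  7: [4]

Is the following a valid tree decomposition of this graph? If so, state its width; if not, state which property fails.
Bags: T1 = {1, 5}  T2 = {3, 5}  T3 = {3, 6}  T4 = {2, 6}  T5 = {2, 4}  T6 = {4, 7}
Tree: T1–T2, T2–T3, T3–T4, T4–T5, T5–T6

Yes; width 1.

Every vertex of G appears in some bag (union = {1, 2, 3, 4, 5, 6, 7}); every edge is covered by a bag; and for each vertex v the set of bags containing v is connected in the bag tree. The decomposition is therefore valid. The largest bag has 2 vertices, so the width is 1.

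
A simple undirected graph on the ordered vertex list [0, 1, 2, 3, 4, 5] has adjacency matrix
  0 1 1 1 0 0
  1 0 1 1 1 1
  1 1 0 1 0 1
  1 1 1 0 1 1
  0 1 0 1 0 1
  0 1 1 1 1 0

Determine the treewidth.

A width-3 tree decomposition is:
Bags: B1 = {1, 3, 4, 5}  B2 = {1, 2, 3, 5}  B3 = {0, 1, 2, 3}
Tree: B1–B2, B2–B3
The largest bag has 4 vertices, giving width 3; this decomposition certifies tw(G) ≤ 3. On the other hand G contains the 4-clique {0, 1, 2, 3}. A clique must lie in a single bag of any decomposition, so no decomposition can have width below 3. Combining the bounds, tw(G) = 3.

3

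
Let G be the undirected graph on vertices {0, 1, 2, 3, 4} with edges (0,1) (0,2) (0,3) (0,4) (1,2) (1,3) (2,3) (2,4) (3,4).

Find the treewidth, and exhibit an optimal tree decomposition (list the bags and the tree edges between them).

Treewidth 3.
Bags: B1 = {0, 1, 2, 3}  B2 = {0, 2, 3, 4}
Tree: B1–B2

Each bag holds 4 vertices, so the decomposition has width 3, which upper-bounds the treewidth. On the other hand G contains the 4-clique {0, 1, 2, 3}. A clique must lie in a single bag of any decomposition, so no decomposition can have width below 3. The upper and lower bounds meet at 3, so that is the treewidth.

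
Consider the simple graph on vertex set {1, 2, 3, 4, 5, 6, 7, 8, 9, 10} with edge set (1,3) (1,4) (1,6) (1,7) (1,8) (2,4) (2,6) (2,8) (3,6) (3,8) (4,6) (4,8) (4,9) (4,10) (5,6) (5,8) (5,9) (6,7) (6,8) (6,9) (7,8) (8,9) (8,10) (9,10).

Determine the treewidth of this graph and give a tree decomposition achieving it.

Every bag has size at most 4, so the width is 4 − 1 = 3 and tw(G) ≤ 3. For the lower bound, the 4 vertices {4, 8, 9, 10} are pairwise adjacent, and any tree decomposition puts a clique entirely inside one bag — forcing width ≥ 3. Therefore the treewidth is 3.

Treewidth 3.
One optimal decomposition is:
Bags: B1 = {4, 6, 8, 9}  B2 = {2, 4, 6, 8}  B3 = {4, 8, 9, 10}  B4 = {1, 4, 6, 8}  B5 = {1, 6, 7, 8}  B6 = {5, 6, 8, 9}  B7 = {1, 3, 6, 8}
Tree: B1–B2, B1–B3, B1–B4, B4–B5, B1–B6, B4–B7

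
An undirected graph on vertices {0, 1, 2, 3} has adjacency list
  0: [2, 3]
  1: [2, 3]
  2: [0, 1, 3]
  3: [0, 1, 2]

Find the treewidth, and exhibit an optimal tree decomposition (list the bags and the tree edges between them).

Treewidth 2.
Bags: B1 = {1, 2, 3}  B2 = {0, 2, 3}
Tree: B1–B2

Each bag holds 3 vertices, so the decomposition has width 2, which upper-bounds the treewidth. Conversely, {0, 2, 3} is a clique of size 3, and the vertices of any clique must share a bag in every tree decomposition; so some bag has ≥ 3 vertices and tw(G) ≥ 2. Combining the bounds, tw(G) = 2.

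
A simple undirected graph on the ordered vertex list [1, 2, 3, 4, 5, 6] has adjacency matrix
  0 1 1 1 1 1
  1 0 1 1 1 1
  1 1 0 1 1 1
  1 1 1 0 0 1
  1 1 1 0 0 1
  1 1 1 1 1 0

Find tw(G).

A width-4 tree decomposition is:
Bags: B1 = {1, 2, 3, 4, 6}  B2 = {1, 2, 3, 5, 6}
Tree: B1–B2
Every bag has size at most 5, so the width is 5 − 1 = 4 and tw(G) ≤ 4. For the lower bound, the 5 vertices {1, 2, 3, 4, 6} are pairwise adjacent, and any tree decomposition puts a clique entirely inside one bag — forcing width ≥ 4. Therefore the treewidth is 4.

4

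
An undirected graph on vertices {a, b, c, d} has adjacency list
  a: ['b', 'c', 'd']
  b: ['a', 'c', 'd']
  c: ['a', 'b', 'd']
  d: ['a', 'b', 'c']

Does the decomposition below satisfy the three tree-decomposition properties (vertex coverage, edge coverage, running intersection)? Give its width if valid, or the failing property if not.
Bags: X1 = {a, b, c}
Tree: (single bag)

No — vertex d appears in no bag.

A tree decomposition must satisfy three properties: every vertex lies in some bag; for every edge, both endpoints lie together in some bag; and for every vertex, the bags containing it form a connected subtree. Here vertex d appears in no bag, so the decomposition is invalid.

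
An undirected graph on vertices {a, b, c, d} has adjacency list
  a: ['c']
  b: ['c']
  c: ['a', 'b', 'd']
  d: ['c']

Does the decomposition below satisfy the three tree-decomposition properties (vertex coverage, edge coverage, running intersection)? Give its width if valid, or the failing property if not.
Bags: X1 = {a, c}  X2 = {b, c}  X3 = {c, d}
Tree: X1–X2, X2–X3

Every vertex of G appears in some bag (union = {a, b, c, d}); every edge is covered by a bag; and for each vertex v the set of bags containing v is connected in the bag tree. The decomposition is therefore valid. The largest bag has 2 vertices, so the width is 1.

Yes; width 1.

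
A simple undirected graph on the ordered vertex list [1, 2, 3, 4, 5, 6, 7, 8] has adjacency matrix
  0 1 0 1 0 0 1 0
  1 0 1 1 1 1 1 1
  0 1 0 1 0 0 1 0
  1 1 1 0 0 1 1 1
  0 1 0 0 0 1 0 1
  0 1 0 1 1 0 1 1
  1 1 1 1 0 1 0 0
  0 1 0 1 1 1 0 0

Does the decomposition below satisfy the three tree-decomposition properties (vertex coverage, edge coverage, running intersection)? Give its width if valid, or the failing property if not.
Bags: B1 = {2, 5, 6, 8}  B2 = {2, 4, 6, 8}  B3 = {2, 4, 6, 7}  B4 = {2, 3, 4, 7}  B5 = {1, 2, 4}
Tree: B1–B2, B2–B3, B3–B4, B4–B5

A tree decomposition must satisfy three properties: every vertex lies in some bag; for every edge, both endpoints lie together in some bag; and for every vertex, the bags containing it form a connected subtree. Here edge (7,1) lies in no bag, so the decomposition is invalid.

No — edge (7,1) lies in no bag.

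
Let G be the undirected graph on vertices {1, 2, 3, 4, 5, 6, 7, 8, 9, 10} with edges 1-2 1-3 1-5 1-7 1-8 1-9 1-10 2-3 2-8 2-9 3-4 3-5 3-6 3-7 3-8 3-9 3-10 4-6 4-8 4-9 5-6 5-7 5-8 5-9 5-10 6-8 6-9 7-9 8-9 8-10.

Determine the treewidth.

4

A width-4 tree decomposition is:
Bags: B1 = {1, 3, 5, 8, 9}  B2 = {3, 5, 6, 8, 9}  B3 = {1, 3, 5, 8, 10}  B4 = {3, 4, 6, 8, 9}  B5 = {1, 3, 5, 7, 9}  B6 = {1, 2, 3, 8, 9}
Tree: B1–B2, B1–B3, B2–B4, B1–B5, B1–B6
The largest bag has 5 vertices, giving width 4; this decomposition certifies tw(G) ≤ 4. On the other hand G contains the 5-clique {1, 2, 3, 8, 9}. A clique must lie in a single bag of any decomposition, so no decomposition can have width below 4. Hence tw(G) = 4 exactly.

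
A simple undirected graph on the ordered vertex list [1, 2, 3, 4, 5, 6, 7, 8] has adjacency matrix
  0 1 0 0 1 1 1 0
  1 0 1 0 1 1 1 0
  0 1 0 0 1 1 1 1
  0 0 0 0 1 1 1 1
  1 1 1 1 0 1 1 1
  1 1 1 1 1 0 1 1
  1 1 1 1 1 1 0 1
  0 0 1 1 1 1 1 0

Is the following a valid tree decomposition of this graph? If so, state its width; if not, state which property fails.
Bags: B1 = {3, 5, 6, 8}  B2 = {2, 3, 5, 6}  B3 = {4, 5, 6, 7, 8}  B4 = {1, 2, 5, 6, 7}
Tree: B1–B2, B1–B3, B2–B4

A tree decomposition must satisfy three properties: every vertex lies in some bag; for every edge, both endpoints lie together in some bag; and for every vertex, the bags containing it form a connected subtree. Here edge (7,3) lies in no bag, so the decomposition is invalid.

No — edge (7,3) lies in no bag.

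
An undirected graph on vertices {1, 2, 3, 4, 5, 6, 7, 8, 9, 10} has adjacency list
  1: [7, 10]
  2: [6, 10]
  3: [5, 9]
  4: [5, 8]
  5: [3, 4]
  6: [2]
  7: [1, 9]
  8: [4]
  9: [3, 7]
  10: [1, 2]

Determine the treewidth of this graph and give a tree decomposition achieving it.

The largest bag has 2 vertices, giving width 1; this decomposition certifies tw(G) ≤ 1. G has an edge, so its treewidth is at least 1. Combining the bounds, tw(G) = 1.

Treewidth 1.
Bags: B1 = {4, 8}  B2 = {4, 5}  B3 = {3, 5}  B4 = {3, 9}  B5 = {7, 9}  B6 = {1, 7}  B7 = {1, 10}  B8 = {2, 10}  B9 = {2, 6}
Tree: B1–B2, B2–B3, B3–B4, B4–B5, B5–B6, B6–B7, B7–B8, B8–B9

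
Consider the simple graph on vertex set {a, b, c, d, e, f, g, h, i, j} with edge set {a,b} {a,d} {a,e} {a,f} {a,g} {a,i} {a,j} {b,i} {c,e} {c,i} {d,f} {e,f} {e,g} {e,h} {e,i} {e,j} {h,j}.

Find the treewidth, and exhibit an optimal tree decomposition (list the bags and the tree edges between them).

Each bag holds 3 vertices, so the decomposition has width 2, which upper-bounds the treewidth. Conversely, {e, h, j} is a clique of size 3, and the vertices of any clique must share a bag in every tree decomposition; so some bag has ≥ 3 vertices and tw(G) ≥ 2. Hence tw(G) = 2 exactly.

Treewidth 2.
One optimal decomposition is:
Bags: B1 = {a, e, f}  B2 = {a, e, i}  B3 = {c, e, i}  B4 = {a, e, j}  B5 = {e, h, j}  B6 = {a, d, f}  B7 = {a, b, i}  B8 = {a, e, g}
Tree: B1–B2, B2–B3, B1–B4, B4–B5, B1–B6, B2–B7, B1–B8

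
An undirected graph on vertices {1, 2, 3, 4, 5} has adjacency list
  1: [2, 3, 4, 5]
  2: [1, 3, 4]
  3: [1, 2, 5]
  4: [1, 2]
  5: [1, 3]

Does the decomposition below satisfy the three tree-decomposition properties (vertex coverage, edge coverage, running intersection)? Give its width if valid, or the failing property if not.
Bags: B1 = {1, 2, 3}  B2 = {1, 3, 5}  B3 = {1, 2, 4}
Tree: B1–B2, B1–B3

Yes; width 2.

Checking the three conditions: (i) the bags cover all of {1, 2, 3, 4, 5}; (ii) for each edge, some bag contains both endpoints; (iii) the bags containing any fixed vertex form a subtree. All hold, so the decomposition is valid with width 3 − 1 = 2.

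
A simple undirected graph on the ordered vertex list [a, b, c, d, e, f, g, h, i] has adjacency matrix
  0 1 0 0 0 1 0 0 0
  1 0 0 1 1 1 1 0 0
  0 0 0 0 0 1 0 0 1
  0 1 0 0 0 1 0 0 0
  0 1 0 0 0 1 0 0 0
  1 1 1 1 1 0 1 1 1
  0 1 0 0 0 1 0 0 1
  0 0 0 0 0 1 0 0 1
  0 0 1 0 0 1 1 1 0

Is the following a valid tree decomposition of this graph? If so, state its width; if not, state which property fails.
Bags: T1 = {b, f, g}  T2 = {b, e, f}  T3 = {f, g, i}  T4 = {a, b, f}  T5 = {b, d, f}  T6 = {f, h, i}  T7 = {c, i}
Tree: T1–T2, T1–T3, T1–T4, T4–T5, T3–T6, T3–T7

No — edge (f,c) lies in no bag.

A tree decomposition must satisfy three properties: every vertex lies in some bag; for every edge, both endpoints lie together in some bag; and for every vertex, the bags containing it form a connected subtree. Here edge (f,c) lies in no bag, so the decomposition is invalid.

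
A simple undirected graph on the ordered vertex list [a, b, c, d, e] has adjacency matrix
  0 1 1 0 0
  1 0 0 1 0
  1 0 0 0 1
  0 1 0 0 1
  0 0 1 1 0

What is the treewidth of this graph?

A width-2 tree decomposition is:
Bags: B1 = {a, b, c}  B2 = {b, c, d}  B3 = {c, d, e}
Tree: B1–B2, B2–B3
Each bag holds 3 vertices, so the decomposition has width 2, which upper-bounds the treewidth. Since c–a–b–d–e–c is a cycle in G, G is not acyclic. Forests are exactly the graphs of treewidth ≤ 1, so tw(G) ≥ 2. Therefore the treewidth is 2.

2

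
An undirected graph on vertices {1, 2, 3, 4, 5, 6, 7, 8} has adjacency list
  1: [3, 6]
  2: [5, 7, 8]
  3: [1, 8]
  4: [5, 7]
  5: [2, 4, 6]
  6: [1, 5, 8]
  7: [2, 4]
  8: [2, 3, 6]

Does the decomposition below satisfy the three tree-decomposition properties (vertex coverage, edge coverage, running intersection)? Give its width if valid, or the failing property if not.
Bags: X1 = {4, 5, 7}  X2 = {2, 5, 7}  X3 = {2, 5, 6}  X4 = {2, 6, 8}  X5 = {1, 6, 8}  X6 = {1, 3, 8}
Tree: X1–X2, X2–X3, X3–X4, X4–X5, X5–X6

Yes; width 2.

Checking the three conditions: (i) the bags cover all of {1, 2, 3, 4, 5, 6, 7, 8}; (ii) for each edge, some bag contains both endpoints; (iii) the bags containing any fixed vertex form a subtree. All hold, so the decomposition is valid with width 3 − 1 = 2.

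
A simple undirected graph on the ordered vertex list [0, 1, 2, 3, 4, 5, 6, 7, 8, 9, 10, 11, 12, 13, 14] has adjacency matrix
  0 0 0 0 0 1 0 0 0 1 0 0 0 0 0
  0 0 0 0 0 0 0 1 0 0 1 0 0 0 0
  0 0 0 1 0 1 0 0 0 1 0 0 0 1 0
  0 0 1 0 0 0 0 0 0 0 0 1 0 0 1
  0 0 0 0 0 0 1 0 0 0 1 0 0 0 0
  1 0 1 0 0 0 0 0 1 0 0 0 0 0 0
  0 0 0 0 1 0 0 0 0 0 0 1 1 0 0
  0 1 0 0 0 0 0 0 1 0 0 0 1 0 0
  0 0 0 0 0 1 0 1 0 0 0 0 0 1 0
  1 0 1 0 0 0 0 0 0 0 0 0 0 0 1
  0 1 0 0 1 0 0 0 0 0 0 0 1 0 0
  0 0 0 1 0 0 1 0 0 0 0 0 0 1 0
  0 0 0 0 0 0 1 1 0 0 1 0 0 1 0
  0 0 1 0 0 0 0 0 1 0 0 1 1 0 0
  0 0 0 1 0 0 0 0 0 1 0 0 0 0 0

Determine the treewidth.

A width-3 tree decomposition is:
Bags: B1 = {1, 4, 6, 10}  B2 = {1, 6, 10, 12}  B3 = {1, 6, 7, 12}  B4 = {6, 7, 11, 12}  B5 = {7, 11, 12, 13}  B6 = {7, 8, 11, 13}  B7 = {3, 8, 11, 13}  B8 = {2, 3, 8, 13}  B9 = {2, 3, 5, 8}  B10 = {2, 3, 5, 14}  B11 = {2, 5, 9, 14}  B12 = {0, 5, 9, 14}
Tree: B1–B2, B2–B3, B3–B4, B4–B5, B5–B6, B6–B7, B7–B8, B8–B9, B9–B10, B10–B11, B11–B12
Each bag holds 4 vertices, so the decomposition has width 3, which upper-bounds the treewidth. For the lower bound: the 4 vertex sets {1,4,10}, {6}, {12}, {7,8,11,13} are disjoint, each induces a connected subgraph, and every pair is joined by at least one edge of G. Contracting each set to a single vertex therefore yields K_{4} as a minor, and since treewidth is minor-monotone, tw(G) ≥ tw(K_{4}) = 3. Therefore the treewidth is 3.

3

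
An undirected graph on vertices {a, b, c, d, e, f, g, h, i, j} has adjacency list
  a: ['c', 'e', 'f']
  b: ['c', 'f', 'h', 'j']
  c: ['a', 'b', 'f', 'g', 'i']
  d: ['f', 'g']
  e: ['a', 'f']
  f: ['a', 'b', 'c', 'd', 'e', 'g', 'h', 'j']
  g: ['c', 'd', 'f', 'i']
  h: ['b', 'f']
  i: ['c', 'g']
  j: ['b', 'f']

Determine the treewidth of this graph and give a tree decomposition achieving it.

Treewidth 2.
Bags: B1 = {b, c, f}  B2 = {c, f, g}  B3 = {b, f, j}  B4 = {a, c, f}  B5 = {c, g, i}  B6 = {d, f, g}  B7 = {b, f, h}  B8 = {a, e, f}
Tree: B1–B2, B1–B3, B2–B4, B2–B5, B2–B6, B3–B7, B4–B8

The largest bag has 3 vertices, giving width 2; this decomposition certifies tw(G) ≤ 2. Conversely, {d, f, g} is a clique of size 3, and the vertices of any clique must share a bag in every tree decomposition; so some bag has ≥ 3 vertices and tw(G) ≥ 2. Therefore the treewidth is 2.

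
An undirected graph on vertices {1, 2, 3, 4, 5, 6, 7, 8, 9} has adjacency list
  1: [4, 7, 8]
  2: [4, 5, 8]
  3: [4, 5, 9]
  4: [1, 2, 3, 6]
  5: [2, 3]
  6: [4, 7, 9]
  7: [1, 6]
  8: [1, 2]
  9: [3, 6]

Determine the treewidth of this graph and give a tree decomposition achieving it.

Treewidth 3.
Bags: B1 = {2, 3, 5, 9}  B2 = {2, 3, 4, 9}  B3 = {2, 4, 6, 9}  B4 = {2, 4, 6, 8}  B5 = {1, 4, 6, 8}  B6 = {1, 6, 7, 8}
Tree: B1–B2, B2–B3, B3–B4, B4–B5, B5–B6

The largest bag has 4 vertices, giving width 3; this decomposition certifies tw(G) ≤ 3. For the lower bound: the 4 vertex sets {3,5,9}, {2}, {4}, {1,6,7,8} are disjoint, each induces a connected subgraph, and every pair is joined by at least one edge of G. Contracting each set to a single vertex therefore yields K_{4} as a minor, and since treewidth is minor-monotone, tw(G) ≥ tw(K_{4}) = 3. Hence tw(G) = 3 exactly.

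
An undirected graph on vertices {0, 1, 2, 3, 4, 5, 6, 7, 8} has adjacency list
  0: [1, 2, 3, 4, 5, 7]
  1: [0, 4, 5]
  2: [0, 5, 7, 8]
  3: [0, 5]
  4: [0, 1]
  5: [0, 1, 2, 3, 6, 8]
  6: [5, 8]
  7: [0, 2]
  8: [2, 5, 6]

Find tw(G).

A width-2 tree decomposition is:
Bags: B1 = {0, 2, 5}  B2 = {2, 5, 8}  B3 = {0, 1, 5}  B4 = {0, 2, 7}  B5 = {0, 3, 5}  B6 = {5, 6, 8}  B7 = {0, 1, 4}
Tree: B1–B2, B1–B3, B1–B4, B1–B5, B2–B6, B3–B7
Each bag holds 3 vertices, so the decomposition has width 2, which upper-bounds the treewidth. For the lower bound, the 3 vertices {0, 1, 4} are pairwise adjacent, and any tree decomposition puts a clique entirely inside one bag — forcing width ≥ 2. Combining the bounds, tw(G) = 2.

2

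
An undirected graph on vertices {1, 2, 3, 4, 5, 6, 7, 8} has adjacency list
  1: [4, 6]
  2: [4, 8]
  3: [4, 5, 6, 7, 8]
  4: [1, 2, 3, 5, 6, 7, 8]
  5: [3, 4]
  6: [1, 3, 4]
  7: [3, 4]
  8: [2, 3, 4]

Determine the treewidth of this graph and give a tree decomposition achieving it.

Treewidth 2.
One such decomposition:
Bags: B1 = {3, 4, 6}  B2 = {3, 4, 8}  B3 = {2, 4, 8}  B4 = {1, 4, 6}  B5 = {3, 4, 7}  B6 = {3, 4, 5}
Tree: B1–B2, B2–B3, B1–B4, B2–B5, B1–B6

Every bag has size at most 3, so the width is 3 − 1 = 2 and tw(G) ≤ 2. For the lower bound, the 3 vertices {1, 4, 6} are pairwise adjacent, and any tree decomposition puts a clique entirely inside one bag — forcing width ≥ 2. Therefore the treewidth is 2.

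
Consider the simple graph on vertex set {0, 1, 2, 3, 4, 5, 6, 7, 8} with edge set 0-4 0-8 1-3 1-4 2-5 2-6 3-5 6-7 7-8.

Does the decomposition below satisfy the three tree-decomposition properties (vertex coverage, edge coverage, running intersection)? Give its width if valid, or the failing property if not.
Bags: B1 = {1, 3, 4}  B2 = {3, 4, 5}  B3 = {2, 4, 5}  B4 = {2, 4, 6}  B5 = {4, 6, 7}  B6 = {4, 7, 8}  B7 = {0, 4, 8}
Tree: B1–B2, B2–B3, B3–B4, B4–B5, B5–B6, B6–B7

Yes; width 2.

Every vertex of G appears in some bag (union = {0, 1, 2, 3, 4, 5, 6, 7, 8}); every edge is covered by a bag; and for each vertex v the set of bags containing v is connected in the bag tree. The decomposition is therefore valid. The largest bag has 3 vertices, so the width is 2.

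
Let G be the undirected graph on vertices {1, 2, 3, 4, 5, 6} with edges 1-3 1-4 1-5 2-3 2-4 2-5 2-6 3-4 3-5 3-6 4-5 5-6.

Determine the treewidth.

A width-3 tree decomposition is:
Bags: B1 = {2, 3, 4, 5}  B2 = {1, 3, 4, 5}  B3 = {2, 3, 5, 6}
Tree: B1–B2, B1–B3
Each bag holds 4 vertices, so the decomposition has width 3, which upper-bounds the treewidth. Conversely, {1, 3, 4, 5} is a clique of size 4, and the vertices of any clique must share a bag in every tree decomposition; so some bag has ≥ 4 vertices and tw(G) ≥ 3. Therefore the treewidth is 3.

3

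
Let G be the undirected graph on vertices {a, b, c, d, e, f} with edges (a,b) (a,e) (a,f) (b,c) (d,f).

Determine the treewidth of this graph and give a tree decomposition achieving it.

Each bag holds 2 vertices, so the decomposition has width 1, which upper-bounds the treewidth. Any graph with an edge has treewidth ≥ 1, and G has the edge b–a. Hence tw(G) = 1 exactly.

Treewidth 1.
One optimal decomposition is:
Bags: B1 = {a, b}  B2 = {b, c}  B3 = {a, e}  B4 = {a, f}  B5 = {d, f}
Tree: B1–B2, B1–B3, B1–B4, B4–B5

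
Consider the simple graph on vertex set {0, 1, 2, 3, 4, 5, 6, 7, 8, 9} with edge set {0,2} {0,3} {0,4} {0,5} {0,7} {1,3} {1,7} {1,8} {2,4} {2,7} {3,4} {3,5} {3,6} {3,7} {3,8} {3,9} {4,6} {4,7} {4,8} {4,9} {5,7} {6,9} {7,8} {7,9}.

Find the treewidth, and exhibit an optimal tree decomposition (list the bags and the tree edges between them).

Treewidth 3.
Bags: B1 = {3, 4, 7, 8}  B2 = {0, 3, 4, 7}  B3 = {0, 3, 5, 7}  B4 = {3, 4, 7, 9}  B5 = {1, 3, 7, 8}  B6 = {0, 2, 4, 7}  B7 = {3, 4, 6, 9}
Tree: B1–B2, B2–B3, B2–B4, B1–B5, B2–B6, B4–B7

Every bag has size at most 4, so the width is 4 − 1 = 3 and tw(G) ≤ 3. Conversely, {0, 2, 4, 7} is a clique of size 4, and the vertices of any clique must share a bag in every tree decomposition; so some bag has ≥ 4 vertices and tw(G) ≥ 3. Hence tw(G) = 3 exactly.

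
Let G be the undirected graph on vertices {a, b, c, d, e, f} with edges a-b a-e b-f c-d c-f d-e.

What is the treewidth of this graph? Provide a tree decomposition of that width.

Each bag holds 3 vertices, so the decomposition has width 2, which upper-bounds the treewidth. The edges b–f–c–d–e–a–b form a cycle, so G is not a tree and its treewidth is at least 2. The upper and lower bounds meet at 2, so that is the treewidth.

Treewidth 2.
One optimal decomposition is:
Bags: B1 = {b, c, f}  B2 = {b, c, d}  B3 = {b, d, e}  B4 = {a, b, e}
Tree: B1–B2, B2–B3, B3–B4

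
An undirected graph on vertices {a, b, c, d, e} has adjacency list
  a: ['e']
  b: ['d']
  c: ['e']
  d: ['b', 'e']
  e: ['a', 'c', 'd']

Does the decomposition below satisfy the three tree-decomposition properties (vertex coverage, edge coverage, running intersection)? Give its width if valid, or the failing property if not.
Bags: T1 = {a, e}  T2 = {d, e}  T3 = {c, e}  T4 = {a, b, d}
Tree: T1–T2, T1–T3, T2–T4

No — bags containing vertex a are not connected in the tree.

A tree decomposition must satisfy three properties: every vertex lies in some bag; for every edge, both endpoints lie together in some bag; and for every vertex, the bags containing it form a connected subtree. Here bags containing vertex a are not connected in the tree, so the decomposition is invalid.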